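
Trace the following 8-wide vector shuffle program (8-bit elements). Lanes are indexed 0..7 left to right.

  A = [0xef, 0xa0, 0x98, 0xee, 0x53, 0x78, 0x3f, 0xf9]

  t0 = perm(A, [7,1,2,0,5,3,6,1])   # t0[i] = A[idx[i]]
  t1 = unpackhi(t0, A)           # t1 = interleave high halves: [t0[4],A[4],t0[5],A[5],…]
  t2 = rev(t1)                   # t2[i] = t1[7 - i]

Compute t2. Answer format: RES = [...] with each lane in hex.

RES = [ 0xf9  0xa0  0x3f  0x3f  0x78  0xee  0x53  0x78 ]

  t0: f9 a0 98 ef 78 ee 3f a0
  t1: 78 53 ee 78 3f 3f a0 f9
  t2: f9 a0 3f 3f 78 ee 53 78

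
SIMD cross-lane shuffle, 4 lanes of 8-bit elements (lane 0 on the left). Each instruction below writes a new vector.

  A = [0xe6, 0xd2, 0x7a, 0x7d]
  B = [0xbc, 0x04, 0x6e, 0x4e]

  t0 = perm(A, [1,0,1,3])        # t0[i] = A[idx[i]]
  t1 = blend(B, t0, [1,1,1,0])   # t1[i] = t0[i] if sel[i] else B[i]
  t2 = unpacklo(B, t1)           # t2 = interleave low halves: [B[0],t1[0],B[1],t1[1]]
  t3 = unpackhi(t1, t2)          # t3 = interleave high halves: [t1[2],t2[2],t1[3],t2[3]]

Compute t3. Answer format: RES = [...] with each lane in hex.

RES = [0xd2, 0x04, 0x4e, 0xe6]

→ t0 |d2|e6|d2|7d|
→ t1 |d2|e6|d2|4e|
→ t2 |bc|d2|04|e6|
→ t3 |d2|04|4e|e6|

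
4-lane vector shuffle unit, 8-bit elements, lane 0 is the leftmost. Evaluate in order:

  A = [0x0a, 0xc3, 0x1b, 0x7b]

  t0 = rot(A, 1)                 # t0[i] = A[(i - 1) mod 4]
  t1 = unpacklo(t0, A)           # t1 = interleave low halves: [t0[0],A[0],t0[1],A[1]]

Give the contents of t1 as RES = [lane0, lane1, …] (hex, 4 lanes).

RES = [ 0x7b  0x0a  0x0a  0xc3 ]

t0 = [0x7b, 0x0a, 0xc3, 0x1b]
t1 = [0x7b, 0x0a, 0x0a, 0xc3]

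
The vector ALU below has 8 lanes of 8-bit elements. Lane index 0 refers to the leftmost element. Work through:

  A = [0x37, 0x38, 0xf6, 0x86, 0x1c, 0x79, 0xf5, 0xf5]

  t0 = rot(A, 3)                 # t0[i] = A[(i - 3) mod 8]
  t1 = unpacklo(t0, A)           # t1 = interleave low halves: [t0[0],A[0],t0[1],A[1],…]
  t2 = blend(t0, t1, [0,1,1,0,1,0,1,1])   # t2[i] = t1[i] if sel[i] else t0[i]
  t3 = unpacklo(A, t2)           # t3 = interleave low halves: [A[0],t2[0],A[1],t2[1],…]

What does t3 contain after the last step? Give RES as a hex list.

→ t0 |79|f5|f5|37|38|f6|86|1c|
→ t1 |79|37|f5|38|f5|f6|37|86|
→ t2 |79|37|f5|37|f5|f6|37|86|
→ t3 |37|79|38|37|f6|f5|86|37|

RES = [0x37, 0x79, 0x38, 0x37, 0xf6, 0xf5, 0x86, 0x37]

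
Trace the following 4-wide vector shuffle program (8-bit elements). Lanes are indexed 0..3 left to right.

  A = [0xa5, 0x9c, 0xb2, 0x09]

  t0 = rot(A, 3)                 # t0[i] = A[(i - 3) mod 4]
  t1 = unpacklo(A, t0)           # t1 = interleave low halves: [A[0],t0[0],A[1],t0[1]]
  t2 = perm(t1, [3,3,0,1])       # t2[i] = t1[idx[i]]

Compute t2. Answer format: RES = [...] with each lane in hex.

RES = [0xb2, 0xb2, 0xa5, 0x9c]

  t0: 9c b2 09 a5
  t1: a5 9c 9c b2
  t2: b2 b2 a5 9c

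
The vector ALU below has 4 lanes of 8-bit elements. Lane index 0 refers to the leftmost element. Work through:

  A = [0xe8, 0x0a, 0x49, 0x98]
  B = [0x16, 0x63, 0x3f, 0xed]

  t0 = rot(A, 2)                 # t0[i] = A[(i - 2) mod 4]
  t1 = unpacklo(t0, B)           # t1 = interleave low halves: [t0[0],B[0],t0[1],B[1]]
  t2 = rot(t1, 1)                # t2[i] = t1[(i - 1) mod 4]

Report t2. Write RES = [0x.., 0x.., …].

RES = [0x63, 0x49, 0x16, 0x98]

  t0: 49 98 e8 0a
  t1: 49 16 98 63
  t2: 63 49 16 98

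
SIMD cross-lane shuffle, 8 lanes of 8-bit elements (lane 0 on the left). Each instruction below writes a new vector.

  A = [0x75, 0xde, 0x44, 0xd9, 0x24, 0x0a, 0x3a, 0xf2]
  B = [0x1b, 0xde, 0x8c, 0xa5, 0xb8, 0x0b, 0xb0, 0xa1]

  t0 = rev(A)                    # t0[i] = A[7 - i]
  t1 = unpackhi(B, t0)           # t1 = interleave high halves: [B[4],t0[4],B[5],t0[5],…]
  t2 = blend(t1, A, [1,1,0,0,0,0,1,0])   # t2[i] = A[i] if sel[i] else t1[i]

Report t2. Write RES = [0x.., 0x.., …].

RES = [0x75, 0xde, 0x0b, 0x44, 0xb0, 0xde, 0x3a, 0x75]

→ t0 |f2|3a|0a|24|d9|44|de|75|
→ t1 |b8|d9|0b|44|b0|de|a1|75|
→ t2 |75|de|0b|44|b0|de|3a|75|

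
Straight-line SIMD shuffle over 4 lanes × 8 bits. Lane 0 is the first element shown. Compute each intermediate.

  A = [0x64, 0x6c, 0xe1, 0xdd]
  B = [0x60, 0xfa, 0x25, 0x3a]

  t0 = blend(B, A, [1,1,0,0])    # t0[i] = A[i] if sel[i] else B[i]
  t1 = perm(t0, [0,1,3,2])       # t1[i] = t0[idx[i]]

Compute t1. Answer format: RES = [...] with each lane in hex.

RES = [ 0x64  0x6c  0x3a  0x25 ]

→ t0 |64|6c|25|3a|
→ t1 |64|6c|3a|25|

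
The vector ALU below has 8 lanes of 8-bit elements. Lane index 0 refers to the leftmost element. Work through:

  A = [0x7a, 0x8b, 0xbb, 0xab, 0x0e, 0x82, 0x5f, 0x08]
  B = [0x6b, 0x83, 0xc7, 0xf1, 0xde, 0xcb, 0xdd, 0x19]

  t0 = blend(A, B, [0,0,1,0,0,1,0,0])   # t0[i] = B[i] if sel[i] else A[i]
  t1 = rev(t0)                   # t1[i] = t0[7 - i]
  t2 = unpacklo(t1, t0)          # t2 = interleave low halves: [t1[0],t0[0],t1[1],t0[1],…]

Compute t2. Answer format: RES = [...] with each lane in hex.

RES = [0x08, 0x7a, 0x5f, 0x8b, 0xcb, 0xc7, 0x0e, 0xab]

  t0: 7a 8b c7 ab 0e cb 5f 08
  t1: 08 5f cb 0e ab c7 8b 7a
  t2: 08 7a 5f 8b cb c7 0e ab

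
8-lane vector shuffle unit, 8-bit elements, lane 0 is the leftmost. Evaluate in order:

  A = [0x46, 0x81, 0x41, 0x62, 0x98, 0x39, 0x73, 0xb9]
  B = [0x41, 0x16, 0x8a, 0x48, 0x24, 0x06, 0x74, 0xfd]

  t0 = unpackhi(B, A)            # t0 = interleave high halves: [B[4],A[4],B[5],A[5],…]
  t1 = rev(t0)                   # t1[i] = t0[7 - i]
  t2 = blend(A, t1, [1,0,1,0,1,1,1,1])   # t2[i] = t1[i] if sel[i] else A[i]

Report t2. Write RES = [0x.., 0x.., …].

  t0: 24 98 06 39 74 73 fd b9
  t1: b9 fd 73 74 39 06 98 24
  t2: b9 81 73 62 39 06 98 24

RES = [0xb9, 0x81, 0x73, 0x62, 0x39, 0x06, 0x98, 0x24]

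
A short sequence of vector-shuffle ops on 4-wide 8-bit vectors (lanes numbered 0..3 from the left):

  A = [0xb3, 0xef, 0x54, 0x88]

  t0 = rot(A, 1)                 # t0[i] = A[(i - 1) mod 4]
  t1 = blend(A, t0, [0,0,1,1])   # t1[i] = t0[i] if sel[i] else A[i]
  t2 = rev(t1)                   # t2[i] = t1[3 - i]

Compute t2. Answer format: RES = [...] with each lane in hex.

t0 = [0x88, 0xb3, 0xef, 0x54]
t1 = [0xb3, 0xef, 0xef, 0x54]
t2 = [0x54, 0xef, 0xef, 0xb3]

RES = [0x54, 0xef, 0xef, 0xb3]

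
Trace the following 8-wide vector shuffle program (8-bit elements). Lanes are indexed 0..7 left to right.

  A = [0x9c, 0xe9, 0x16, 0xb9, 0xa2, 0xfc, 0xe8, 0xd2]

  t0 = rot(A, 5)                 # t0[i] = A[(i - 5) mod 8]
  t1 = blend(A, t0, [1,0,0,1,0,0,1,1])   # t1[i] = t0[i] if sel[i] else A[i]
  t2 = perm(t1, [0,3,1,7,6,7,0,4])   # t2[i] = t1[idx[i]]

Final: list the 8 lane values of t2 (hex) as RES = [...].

RES = [ 0xb9  0xe8  0xe9  0x16  0xe9  0x16  0xb9  0xa2 ]

  t0: b9 a2 fc e8 d2 9c e9 16
  t1: b9 e9 16 e8 a2 fc e9 16
  t2: b9 e8 e9 16 e9 16 b9 a2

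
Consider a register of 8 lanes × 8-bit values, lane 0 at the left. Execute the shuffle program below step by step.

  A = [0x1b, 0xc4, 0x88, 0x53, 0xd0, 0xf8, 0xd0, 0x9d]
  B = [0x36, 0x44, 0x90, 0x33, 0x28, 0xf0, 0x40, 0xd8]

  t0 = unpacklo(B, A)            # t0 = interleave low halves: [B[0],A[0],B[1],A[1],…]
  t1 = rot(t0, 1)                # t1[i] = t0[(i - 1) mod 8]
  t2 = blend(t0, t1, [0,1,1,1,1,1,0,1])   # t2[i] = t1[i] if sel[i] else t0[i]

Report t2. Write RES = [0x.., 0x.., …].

RES = [ 0x36  0x36  0x1b  0x44  0xc4  0x90  0x33  0x33 ]

→ t0 |36|1b|44|c4|90|88|33|53|
→ t1 |53|36|1b|44|c4|90|88|33|
→ t2 |36|36|1b|44|c4|90|33|33|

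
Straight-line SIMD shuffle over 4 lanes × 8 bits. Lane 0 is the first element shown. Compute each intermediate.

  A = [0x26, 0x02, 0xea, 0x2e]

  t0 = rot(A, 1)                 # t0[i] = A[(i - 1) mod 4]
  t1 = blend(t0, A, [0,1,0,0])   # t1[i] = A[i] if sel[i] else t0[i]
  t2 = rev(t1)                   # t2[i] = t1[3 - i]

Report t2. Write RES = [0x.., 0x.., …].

→ t0 |2e|26|02|ea|
→ t1 |2e|02|02|ea|
→ t2 |ea|02|02|2e|

RES = [0xea, 0x02, 0x02, 0x2e]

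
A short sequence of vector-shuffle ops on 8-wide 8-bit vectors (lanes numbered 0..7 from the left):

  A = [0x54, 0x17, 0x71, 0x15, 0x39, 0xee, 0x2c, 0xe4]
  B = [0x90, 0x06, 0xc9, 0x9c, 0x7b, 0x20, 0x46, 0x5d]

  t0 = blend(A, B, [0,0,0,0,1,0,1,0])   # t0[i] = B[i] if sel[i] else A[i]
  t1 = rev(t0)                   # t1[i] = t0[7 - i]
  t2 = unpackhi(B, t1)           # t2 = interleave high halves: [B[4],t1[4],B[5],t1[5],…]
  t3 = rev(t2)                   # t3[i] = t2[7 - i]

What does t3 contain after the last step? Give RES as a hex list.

RES = [ 0x54  0x5d  0x17  0x46  0x71  0x20  0x15  0x7b ]

→ t0 |54|17|71|15|7b|ee|46|e4|
→ t1 |e4|46|ee|7b|15|71|17|54|
→ t2 |7b|15|20|71|46|17|5d|54|
→ t3 |54|5d|17|46|71|20|15|7b|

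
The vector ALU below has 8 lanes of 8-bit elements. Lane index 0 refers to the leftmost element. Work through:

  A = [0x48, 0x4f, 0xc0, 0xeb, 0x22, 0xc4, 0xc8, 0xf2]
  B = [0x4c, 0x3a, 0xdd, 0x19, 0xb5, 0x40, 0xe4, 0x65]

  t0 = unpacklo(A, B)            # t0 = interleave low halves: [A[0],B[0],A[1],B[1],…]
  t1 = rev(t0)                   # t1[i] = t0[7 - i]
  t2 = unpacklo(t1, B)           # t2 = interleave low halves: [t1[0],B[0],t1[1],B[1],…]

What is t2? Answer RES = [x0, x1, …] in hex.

RES = [ 0x19  0x4c  0xeb  0x3a  0xdd  0xdd  0xc0  0x19 ]

  t0: 48 4c 4f 3a c0 dd eb 19
  t1: 19 eb dd c0 3a 4f 4c 48
  t2: 19 4c eb 3a dd dd c0 19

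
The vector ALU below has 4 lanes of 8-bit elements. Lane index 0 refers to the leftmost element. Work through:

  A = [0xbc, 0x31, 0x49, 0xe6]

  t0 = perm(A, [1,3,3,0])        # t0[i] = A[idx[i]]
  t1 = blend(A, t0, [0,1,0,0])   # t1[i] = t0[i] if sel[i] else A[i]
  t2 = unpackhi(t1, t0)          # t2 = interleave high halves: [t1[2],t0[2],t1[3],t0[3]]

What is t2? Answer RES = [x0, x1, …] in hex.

RES = [0x49, 0xe6, 0xe6, 0xbc]

t0 = [0x31, 0xe6, 0xe6, 0xbc]
t1 = [0xbc, 0xe6, 0x49, 0xe6]
t2 = [0x49, 0xe6, 0xe6, 0xbc]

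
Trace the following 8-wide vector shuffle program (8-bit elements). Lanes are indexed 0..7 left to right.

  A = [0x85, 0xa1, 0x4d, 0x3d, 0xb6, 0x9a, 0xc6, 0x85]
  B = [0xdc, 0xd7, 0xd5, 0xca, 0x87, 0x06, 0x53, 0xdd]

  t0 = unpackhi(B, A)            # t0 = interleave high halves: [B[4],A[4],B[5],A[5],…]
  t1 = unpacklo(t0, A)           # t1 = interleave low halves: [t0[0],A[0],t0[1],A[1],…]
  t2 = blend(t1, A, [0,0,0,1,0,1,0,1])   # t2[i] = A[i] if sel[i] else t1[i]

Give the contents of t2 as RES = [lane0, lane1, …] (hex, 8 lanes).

→ t0 |87|b6|06|9a|53|c6|dd|85|
→ t1 |87|85|b6|a1|06|4d|9a|3d|
→ t2 |87|85|b6|3d|06|9a|9a|85|

RES = [0x87, 0x85, 0xb6, 0x3d, 0x06, 0x9a, 0x9a, 0x85]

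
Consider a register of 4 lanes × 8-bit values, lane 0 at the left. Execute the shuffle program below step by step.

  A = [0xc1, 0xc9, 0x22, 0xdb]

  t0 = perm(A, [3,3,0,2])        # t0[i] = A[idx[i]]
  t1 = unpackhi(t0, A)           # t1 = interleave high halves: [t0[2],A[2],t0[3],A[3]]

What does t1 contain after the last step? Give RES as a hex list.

RES = [ 0xc1  0x22  0x22  0xdb ]

  t0: db db c1 22
  t1: c1 22 22 db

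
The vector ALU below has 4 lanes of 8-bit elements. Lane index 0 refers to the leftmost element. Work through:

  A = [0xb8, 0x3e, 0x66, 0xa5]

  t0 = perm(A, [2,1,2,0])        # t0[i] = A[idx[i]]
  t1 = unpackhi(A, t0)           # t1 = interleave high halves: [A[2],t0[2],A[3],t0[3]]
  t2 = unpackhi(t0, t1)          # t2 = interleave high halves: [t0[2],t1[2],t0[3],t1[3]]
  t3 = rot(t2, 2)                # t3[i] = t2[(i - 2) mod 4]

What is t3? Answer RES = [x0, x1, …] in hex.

RES = [0xb8, 0xb8, 0x66, 0xa5]

→ t0 |66|3e|66|b8|
→ t1 |66|66|a5|b8|
→ t2 |66|a5|b8|b8|
→ t3 |b8|b8|66|a5|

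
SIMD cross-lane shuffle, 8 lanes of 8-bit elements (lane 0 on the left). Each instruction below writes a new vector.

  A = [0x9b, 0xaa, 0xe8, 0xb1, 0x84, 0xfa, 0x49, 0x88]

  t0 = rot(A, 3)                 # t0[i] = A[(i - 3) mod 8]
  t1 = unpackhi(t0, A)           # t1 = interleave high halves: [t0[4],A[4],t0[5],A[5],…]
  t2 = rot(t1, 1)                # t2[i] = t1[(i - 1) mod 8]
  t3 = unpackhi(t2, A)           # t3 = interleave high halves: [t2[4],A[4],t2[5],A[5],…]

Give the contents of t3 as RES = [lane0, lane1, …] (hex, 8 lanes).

RES = [0xfa, 0x84, 0xb1, 0xfa, 0x49, 0x49, 0x84, 0x88]

t0 = [0xfa, 0x49, 0x88, 0x9b, 0xaa, 0xe8, 0xb1, 0x84]
t1 = [0xaa, 0x84, 0xe8, 0xfa, 0xb1, 0x49, 0x84, 0x88]
t2 = [0x88, 0xaa, 0x84, 0xe8, 0xfa, 0xb1, 0x49, 0x84]
t3 = [0xfa, 0x84, 0xb1, 0xfa, 0x49, 0x49, 0x84, 0x88]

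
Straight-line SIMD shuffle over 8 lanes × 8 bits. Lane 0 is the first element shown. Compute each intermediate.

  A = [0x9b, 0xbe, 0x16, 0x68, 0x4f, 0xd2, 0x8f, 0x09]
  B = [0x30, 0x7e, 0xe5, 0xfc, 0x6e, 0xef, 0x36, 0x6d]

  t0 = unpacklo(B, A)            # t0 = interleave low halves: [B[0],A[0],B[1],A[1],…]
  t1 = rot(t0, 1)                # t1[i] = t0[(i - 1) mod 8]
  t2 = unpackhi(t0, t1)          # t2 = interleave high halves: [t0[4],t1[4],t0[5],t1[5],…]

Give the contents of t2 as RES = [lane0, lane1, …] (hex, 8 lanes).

RES = [ 0xe5  0xbe  0x16  0xe5  0xfc  0x16  0x68  0xfc ]

t0 = [0x30, 0x9b, 0x7e, 0xbe, 0xe5, 0x16, 0xfc, 0x68]
t1 = [0x68, 0x30, 0x9b, 0x7e, 0xbe, 0xe5, 0x16, 0xfc]
t2 = [0xe5, 0xbe, 0x16, 0xe5, 0xfc, 0x16, 0x68, 0xfc]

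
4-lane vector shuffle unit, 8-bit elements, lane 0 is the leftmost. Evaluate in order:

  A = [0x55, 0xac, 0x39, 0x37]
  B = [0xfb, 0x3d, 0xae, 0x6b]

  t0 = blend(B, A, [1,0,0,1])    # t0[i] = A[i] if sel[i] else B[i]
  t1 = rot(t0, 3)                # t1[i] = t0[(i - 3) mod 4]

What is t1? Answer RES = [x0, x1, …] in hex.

RES = [0x3d, 0xae, 0x37, 0x55]

  t0: 55 3d ae 37
  t1: 3d ae 37 55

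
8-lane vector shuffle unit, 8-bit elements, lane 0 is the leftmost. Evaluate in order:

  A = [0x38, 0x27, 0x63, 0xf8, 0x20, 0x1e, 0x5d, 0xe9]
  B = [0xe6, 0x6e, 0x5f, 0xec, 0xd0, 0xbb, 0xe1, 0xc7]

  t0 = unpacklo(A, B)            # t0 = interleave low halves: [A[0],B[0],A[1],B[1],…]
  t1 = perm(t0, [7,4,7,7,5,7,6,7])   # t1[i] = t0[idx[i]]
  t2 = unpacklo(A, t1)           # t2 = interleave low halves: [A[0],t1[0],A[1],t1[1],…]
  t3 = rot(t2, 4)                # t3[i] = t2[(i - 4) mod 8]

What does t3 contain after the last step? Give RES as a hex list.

t0 = [0x38, 0xe6, 0x27, 0x6e, 0x63, 0x5f, 0xf8, 0xec]
t1 = [0xec, 0x63, 0xec, 0xec, 0x5f, 0xec, 0xf8, 0xec]
t2 = [0x38, 0xec, 0x27, 0x63, 0x63, 0xec, 0xf8, 0xec]
t3 = [0x63, 0xec, 0xf8, 0xec, 0x38, 0xec, 0x27, 0x63]

RES = [ 0x63  0xec  0xf8  0xec  0x38  0xec  0x27  0x63 ]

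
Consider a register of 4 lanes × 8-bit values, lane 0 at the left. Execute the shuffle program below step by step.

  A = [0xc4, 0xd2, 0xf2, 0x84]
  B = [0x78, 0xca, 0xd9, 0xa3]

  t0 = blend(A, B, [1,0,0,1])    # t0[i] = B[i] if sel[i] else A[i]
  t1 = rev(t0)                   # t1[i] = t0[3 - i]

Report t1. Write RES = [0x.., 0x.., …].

  t0: 78 d2 f2 a3
  t1: a3 f2 d2 78

RES = [0xa3, 0xf2, 0xd2, 0x78]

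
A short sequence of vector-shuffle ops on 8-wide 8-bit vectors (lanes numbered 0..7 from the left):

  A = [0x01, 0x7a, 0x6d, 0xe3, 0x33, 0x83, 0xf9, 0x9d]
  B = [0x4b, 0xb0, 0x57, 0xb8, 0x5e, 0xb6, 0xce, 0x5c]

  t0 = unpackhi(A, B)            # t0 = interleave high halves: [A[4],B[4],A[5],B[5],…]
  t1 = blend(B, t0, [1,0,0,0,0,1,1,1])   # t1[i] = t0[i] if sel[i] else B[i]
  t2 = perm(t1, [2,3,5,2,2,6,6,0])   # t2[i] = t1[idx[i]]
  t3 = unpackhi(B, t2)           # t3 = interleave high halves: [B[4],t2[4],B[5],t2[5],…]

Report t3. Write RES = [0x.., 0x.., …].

→ t0 |33|5e|83|b6|f9|ce|9d|5c|
→ t1 |33|b0|57|b8|5e|ce|9d|5c|
→ t2 |57|b8|ce|57|57|9d|9d|33|
→ t3 |5e|57|b6|9d|ce|9d|5c|33|

RES = [ 0x5e  0x57  0xb6  0x9d  0xce  0x9d  0x5c  0x33 ]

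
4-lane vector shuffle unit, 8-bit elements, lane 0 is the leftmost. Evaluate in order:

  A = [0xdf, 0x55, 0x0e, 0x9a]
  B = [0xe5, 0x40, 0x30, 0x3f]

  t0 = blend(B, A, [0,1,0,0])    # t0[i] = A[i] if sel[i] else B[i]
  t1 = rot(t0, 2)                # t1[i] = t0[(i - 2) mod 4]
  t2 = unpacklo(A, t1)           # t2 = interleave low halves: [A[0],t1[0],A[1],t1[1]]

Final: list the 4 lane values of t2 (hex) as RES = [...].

→ t0 |e5|55|30|3f|
→ t1 |30|3f|e5|55|
→ t2 |df|30|55|3f|

RES = [ 0xdf  0x30  0x55  0x3f ]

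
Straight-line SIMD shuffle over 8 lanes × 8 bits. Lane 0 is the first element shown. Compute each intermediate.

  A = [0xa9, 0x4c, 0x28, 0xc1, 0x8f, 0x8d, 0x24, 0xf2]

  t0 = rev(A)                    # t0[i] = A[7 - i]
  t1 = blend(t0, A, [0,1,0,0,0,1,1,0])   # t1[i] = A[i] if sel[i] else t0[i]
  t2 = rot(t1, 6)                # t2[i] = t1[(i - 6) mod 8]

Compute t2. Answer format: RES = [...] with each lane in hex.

RES = [ 0x8d  0x8f  0xc1  0x8d  0x24  0xa9  0xf2  0x4c ]

→ t0 |f2|24|8d|8f|c1|28|4c|a9|
→ t1 |f2|4c|8d|8f|c1|8d|24|a9|
→ t2 |8d|8f|c1|8d|24|a9|f2|4c|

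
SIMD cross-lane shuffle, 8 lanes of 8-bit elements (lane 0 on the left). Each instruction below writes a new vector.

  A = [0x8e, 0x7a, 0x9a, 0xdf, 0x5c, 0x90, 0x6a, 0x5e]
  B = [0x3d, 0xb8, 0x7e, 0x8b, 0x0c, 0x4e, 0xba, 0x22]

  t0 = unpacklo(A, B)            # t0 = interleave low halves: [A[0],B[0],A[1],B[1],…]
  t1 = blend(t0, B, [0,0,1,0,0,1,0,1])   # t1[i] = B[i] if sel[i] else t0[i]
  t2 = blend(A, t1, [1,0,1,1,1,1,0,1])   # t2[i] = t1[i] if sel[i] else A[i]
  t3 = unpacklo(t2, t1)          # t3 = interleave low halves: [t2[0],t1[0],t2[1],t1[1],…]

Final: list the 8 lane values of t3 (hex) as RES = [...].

→ t0 |8e|3d|7a|b8|9a|7e|df|8b|
→ t1 |8e|3d|7e|b8|9a|4e|df|22|
→ t2 |8e|7a|7e|b8|9a|4e|6a|22|
→ t3 |8e|8e|7a|3d|7e|7e|b8|b8|

RES = [ 0x8e  0x8e  0x7a  0x3d  0x7e  0x7e  0xb8  0xb8 ]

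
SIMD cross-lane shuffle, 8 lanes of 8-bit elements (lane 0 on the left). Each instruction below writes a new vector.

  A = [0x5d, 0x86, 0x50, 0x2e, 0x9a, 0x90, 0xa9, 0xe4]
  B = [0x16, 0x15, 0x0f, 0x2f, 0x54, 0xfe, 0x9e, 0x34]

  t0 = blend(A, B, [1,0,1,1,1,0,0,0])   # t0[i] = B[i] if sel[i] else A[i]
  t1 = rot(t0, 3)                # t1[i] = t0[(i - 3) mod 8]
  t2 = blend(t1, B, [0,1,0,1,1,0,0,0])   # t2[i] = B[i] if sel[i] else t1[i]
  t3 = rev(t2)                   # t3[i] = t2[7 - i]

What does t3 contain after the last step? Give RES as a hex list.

RES = [ 0x54  0x2f  0x0f  0x54  0x2f  0xe4  0x15  0x90 ]

t0 = [0x16, 0x86, 0x0f, 0x2f, 0x54, 0x90, 0xa9, 0xe4]
t1 = [0x90, 0xa9, 0xe4, 0x16, 0x86, 0x0f, 0x2f, 0x54]
t2 = [0x90, 0x15, 0xe4, 0x2f, 0x54, 0x0f, 0x2f, 0x54]
t3 = [0x54, 0x2f, 0x0f, 0x54, 0x2f, 0xe4, 0x15, 0x90]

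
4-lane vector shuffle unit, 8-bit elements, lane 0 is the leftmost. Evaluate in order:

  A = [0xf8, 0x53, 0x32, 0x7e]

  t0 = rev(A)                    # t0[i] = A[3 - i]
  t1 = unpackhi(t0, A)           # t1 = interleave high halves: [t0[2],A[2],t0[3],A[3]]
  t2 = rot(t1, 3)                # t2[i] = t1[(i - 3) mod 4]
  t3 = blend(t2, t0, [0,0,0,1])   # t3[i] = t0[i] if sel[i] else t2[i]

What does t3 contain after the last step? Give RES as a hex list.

t0 = [0x7e, 0x32, 0x53, 0xf8]
t1 = [0x53, 0x32, 0xf8, 0x7e]
t2 = [0x32, 0xf8, 0x7e, 0x53]
t3 = [0x32, 0xf8, 0x7e, 0xf8]

RES = [ 0x32  0xf8  0x7e  0xf8 ]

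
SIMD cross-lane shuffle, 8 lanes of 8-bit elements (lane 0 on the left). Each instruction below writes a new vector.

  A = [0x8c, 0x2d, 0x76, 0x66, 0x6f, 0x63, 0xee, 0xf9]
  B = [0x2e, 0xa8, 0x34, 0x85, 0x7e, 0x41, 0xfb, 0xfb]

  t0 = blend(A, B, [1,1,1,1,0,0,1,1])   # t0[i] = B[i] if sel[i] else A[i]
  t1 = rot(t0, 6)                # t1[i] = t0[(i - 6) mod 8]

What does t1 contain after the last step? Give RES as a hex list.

→ t0 |2e|a8|34|85|6f|63|fb|fb|
→ t1 |34|85|6f|63|fb|fb|2e|a8|

RES = [ 0x34  0x85  0x6f  0x63  0xfb  0xfb  0x2e  0xa8 ]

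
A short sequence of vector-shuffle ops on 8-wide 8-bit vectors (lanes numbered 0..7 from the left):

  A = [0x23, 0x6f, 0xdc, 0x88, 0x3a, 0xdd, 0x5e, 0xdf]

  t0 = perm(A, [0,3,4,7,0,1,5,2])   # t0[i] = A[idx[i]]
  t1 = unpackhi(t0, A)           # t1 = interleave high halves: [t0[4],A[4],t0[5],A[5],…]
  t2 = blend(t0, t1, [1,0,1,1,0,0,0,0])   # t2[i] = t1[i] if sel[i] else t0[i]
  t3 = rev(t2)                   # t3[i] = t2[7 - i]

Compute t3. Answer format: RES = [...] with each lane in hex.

RES = [0xdc, 0xdd, 0x6f, 0x23, 0xdd, 0x6f, 0x88, 0x23]

→ t0 |23|88|3a|df|23|6f|dd|dc|
→ t1 |23|3a|6f|dd|dd|5e|dc|df|
→ t2 |23|88|6f|dd|23|6f|dd|dc|
→ t3 |dc|dd|6f|23|dd|6f|88|23|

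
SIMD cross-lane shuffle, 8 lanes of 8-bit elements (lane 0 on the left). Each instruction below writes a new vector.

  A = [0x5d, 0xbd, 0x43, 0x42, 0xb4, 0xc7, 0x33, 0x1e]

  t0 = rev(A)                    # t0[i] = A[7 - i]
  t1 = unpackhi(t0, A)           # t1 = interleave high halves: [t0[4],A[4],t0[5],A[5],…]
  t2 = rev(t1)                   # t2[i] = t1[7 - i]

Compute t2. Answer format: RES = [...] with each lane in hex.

→ t0 |1e|33|c7|b4|42|43|bd|5d|
→ t1 |42|b4|43|c7|bd|33|5d|1e|
→ t2 |1e|5d|33|bd|c7|43|b4|42|

RES = [ 0x1e  0x5d  0x33  0xbd  0xc7  0x43  0xb4  0x42 ]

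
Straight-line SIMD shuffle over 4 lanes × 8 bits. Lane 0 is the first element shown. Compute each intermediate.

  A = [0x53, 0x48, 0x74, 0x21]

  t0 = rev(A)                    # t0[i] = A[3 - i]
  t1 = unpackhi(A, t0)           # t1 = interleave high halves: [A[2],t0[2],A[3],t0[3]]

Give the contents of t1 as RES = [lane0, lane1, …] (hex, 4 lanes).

RES = [0x74, 0x48, 0x21, 0x53]

→ t0 |21|74|48|53|
→ t1 |74|48|21|53|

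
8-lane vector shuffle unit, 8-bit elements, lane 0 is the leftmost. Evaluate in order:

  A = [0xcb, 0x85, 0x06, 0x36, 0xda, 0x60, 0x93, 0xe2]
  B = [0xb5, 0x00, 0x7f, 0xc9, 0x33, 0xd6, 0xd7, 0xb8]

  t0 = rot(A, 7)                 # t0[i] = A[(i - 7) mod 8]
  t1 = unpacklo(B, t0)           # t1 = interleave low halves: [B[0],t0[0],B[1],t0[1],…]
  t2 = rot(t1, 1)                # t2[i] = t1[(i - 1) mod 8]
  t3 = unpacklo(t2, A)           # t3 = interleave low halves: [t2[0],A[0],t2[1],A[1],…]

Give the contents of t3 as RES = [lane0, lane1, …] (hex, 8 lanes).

RES = [0xda, 0xcb, 0xb5, 0x85, 0x85, 0x06, 0x00, 0x36]

t0 = [0x85, 0x06, 0x36, 0xda, 0x60, 0x93, 0xe2, 0xcb]
t1 = [0xb5, 0x85, 0x00, 0x06, 0x7f, 0x36, 0xc9, 0xda]
t2 = [0xda, 0xb5, 0x85, 0x00, 0x06, 0x7f, 0x36, 0xc9]
t3 = [0xda, 0xcb, 0xb5, 0x85, 0x85, 0x06, 0x00, 0x36]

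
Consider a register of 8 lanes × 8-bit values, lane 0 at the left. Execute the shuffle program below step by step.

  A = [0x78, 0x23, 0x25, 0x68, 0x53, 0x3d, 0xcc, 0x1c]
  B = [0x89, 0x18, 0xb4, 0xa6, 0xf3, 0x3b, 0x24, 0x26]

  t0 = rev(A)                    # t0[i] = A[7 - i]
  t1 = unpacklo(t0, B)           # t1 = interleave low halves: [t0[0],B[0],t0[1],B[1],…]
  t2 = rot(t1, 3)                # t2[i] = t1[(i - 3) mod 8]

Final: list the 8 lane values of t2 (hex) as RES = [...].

t0 = [0x1c, 0xcc, 0x3d, 0x53, 0x68, 0x25, 0x23, 0x78]
t1 = [0x1c, 0x89, 0xcc, 0x18, 0x3d, 0xb4, 0x53, 0xa6]
t2 = [0xb4, 0x53, 0xa6, 0x1c, 0x89, 0xcc, 0x18, 0x3d]

RES = [0xb4, 0x53, 0xa6, 0x1c, 0x89, 0xcc, 0x18, 0x3d]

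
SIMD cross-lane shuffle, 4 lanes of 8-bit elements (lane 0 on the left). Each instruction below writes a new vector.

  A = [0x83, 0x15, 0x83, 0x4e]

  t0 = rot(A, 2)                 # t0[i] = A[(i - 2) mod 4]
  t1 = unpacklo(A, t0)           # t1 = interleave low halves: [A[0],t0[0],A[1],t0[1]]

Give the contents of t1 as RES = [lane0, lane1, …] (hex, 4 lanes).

RES = [ 0x83  0x83  0x15  0x4e ]

  t0: 83 4e 83 15
  t1: 83 83 15 4e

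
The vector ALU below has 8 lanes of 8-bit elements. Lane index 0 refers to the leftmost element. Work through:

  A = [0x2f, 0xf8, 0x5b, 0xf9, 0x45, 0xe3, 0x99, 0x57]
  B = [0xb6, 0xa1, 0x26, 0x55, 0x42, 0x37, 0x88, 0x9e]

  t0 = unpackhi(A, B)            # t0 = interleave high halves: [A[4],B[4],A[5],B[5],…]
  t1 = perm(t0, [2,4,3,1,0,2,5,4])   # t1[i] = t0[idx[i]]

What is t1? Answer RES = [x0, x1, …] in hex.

RES = [0xe3, 0x99, 0x37, 0x42, 0x45, 0xe3, 0x88, 0x99]

t0 = [0x45, 0x42, 0xe3, 0x37, 0x99, 0x88, 0x57, 0x9e]
t1 = [0xe3, 0x99, 0x37, 0x42, 0x45, 0xe3, 0x88, 0x99]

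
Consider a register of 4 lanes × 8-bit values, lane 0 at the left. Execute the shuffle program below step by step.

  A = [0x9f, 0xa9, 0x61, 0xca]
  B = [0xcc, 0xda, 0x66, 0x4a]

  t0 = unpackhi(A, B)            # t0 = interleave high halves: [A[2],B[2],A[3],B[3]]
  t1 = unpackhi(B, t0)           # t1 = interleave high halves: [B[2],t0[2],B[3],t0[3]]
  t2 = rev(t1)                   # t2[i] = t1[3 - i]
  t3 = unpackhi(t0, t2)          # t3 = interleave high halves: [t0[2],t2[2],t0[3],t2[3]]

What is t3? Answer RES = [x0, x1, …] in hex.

RES = [0xca, 0xca, 0x4a, 0x66]

t0 = [0x61, 0x66, 0xca, 0x4a]
t1 = [0x66, 0xca, 0x4a, 0x4a]
t2 = [0x4a, 0x4a, 0xca, 0x66]
t3 = [0xca, 0xca, 0x4a, 0x66]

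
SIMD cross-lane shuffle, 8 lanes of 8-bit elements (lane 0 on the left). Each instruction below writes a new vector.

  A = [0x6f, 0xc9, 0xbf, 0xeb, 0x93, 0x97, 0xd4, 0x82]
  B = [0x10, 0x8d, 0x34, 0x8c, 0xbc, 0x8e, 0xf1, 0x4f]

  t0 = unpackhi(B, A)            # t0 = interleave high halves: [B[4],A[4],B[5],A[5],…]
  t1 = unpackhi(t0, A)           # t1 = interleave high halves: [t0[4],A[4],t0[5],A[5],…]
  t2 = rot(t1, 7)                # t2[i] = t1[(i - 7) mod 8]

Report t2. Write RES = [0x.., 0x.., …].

t0 = [0xbc, 0x93, 0x8e, 0x97, 0xf1, 0xd4, 0x4f, 0x82]
t1 = [0xf1, 0x93, 0xd4, 0x97, 0x4f, 0xd4, 0x82, 0x82]
t2 = [0x93, 0xd4, 0x97, 0x4f, 0xd4, 0x82, 0x82, 0xf1]

RES = [ 0x93  0xd4  0x97  0x4f  0xd4  0x82  0x82  0xf1 ]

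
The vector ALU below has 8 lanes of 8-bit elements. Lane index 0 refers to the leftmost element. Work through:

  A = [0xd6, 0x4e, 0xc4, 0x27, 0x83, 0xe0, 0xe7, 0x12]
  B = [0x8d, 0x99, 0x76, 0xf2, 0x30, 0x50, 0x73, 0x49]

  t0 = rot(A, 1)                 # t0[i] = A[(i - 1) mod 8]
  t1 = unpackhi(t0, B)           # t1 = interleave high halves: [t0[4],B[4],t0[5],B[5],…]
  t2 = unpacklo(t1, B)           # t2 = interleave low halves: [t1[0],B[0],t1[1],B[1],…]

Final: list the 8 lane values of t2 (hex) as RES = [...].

t0 = [0x12, 0xd6, 0x4e, 0xc4, 0x27, 0x83, 0xe0, 0xe7]
t1 = [0x27, 0x30, 0x83, 0x50, 0xe0, 0x73, 0xe7, 0x49]
t2 = [0x27, 0x8d, 0x30, 0x99, 0x83, 0x76, 0x50, 0xf2]

RES = [0x27, 0x8d, 0x30, 0x99, 0x83, 0x76, 0x50, 0xf2]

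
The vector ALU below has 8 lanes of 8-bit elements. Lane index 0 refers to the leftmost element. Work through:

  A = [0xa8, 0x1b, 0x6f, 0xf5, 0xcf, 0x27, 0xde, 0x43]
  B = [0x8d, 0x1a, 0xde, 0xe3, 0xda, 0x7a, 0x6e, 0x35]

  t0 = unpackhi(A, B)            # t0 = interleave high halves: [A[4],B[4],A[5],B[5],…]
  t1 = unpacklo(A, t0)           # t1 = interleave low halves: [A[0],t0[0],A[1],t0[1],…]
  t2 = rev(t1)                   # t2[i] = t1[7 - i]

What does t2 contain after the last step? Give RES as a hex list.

  t0: cf da 27 7a de 6e 43 35
  t1: a8 cf 1b da 6f 27 f5 7a
  t2: 7a f5 27 6f da 1b cf a8

RES = [0x7a, 0xf5, 0x27, 0x6f, 0xda, 0x1b, 0xcf, 0xa8]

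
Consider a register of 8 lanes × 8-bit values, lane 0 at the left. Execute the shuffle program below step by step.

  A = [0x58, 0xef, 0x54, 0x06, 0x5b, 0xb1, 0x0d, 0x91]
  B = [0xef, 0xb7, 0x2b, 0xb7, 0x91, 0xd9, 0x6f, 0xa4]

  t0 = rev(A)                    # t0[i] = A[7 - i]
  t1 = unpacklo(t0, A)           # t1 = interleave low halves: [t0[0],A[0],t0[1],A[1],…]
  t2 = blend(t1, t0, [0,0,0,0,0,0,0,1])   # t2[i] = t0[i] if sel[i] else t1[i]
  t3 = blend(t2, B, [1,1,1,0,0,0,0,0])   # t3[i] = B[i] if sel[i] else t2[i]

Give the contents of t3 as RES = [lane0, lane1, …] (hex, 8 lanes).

→ t0 |91|0d|b1|5b|06|54|ef|58|
→ t1 |91|58|0d|ef|b1|54|5b|06|
→ t2 |91|58|0d|ef|b1|54|5b|58|
→ t3 |ef|b7|2b|ef|b1|54|5b|58|

RES = [ 0xef  0xb7  0x2b  0xef  0xb1  0x54  0x5b  0x58 ]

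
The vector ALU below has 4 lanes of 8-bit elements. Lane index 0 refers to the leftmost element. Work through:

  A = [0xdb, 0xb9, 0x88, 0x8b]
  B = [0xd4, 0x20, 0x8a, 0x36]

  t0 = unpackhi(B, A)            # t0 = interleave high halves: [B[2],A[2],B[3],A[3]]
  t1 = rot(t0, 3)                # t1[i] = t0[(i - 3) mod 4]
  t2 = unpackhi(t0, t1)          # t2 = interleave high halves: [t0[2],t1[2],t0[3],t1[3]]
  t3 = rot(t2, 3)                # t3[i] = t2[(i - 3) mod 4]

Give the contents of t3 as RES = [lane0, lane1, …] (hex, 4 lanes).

t0 = [0x8a, 0x88, 0x36, 0x8b]
t1 = [0x88, 0x36, 0x8b, 0x8a]
t2 = [0x36, 0x8b, 0x8b, 0x8a]
t3 = [0x8b, 0x8b, 0x8a, 0x36]

RES = [ 0x8b  0x8b  0x8a  0x36 ]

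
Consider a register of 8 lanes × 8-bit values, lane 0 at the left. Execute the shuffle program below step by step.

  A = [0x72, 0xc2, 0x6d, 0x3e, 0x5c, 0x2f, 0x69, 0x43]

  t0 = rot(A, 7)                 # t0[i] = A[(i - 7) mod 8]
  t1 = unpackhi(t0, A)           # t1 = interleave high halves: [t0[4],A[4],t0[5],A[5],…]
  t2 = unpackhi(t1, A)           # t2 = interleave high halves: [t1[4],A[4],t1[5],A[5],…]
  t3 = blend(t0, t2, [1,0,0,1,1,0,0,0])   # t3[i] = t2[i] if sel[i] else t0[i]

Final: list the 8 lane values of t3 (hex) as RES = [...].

  t0: c2 6d 3e 5c 2f 69 43 72
  t1: 2f 5c 69 2f 43 69 72 43
  t2: 43 5c 69 2f 72 69 43 43
  t3: 43 6d 3e 2f 72 69 43 72

RES = [ 0x43  0x6d  0x3e  0x2f  0x72  0x69  0x43  0x72 ]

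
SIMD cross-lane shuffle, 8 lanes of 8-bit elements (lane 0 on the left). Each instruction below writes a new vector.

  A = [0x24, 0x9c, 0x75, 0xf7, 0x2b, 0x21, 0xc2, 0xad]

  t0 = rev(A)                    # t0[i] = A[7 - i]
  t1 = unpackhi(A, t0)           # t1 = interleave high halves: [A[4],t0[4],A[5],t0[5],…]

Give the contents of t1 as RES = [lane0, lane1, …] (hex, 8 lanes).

  t0: ad c2 21 2b f7 75 9c 24
  t1: 2b f7 21 75 c2 9c ad 24

RES = [ 0x2b  0xf7  0x21  0x75  0xc2  0x9c  0xad  0x24 ]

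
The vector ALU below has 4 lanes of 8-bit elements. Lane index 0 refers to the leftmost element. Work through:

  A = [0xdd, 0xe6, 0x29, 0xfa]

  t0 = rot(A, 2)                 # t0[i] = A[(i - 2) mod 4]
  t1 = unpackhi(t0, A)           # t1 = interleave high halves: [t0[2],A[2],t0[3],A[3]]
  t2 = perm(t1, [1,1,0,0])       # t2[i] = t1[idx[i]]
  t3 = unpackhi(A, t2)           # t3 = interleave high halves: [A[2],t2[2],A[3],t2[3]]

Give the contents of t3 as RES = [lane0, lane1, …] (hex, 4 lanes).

RES = [ 0x29  0xdd  0xfa  0xdd ]

→ t0 |29|fa|dd|e6|
→ t1 |dd|29|e6|fa|
→ t2 |29|29|dd|dd|
→ t3 |29|dd|fa|dd|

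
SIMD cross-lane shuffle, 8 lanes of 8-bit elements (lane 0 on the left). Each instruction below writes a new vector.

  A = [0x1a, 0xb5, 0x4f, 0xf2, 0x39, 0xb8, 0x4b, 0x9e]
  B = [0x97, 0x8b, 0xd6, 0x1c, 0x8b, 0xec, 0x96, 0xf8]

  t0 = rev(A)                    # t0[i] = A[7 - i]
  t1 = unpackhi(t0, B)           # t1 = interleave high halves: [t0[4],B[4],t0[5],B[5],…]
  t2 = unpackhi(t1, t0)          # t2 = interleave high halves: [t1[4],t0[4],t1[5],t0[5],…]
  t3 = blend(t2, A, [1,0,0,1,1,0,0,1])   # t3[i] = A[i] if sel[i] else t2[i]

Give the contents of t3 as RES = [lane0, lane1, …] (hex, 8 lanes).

→ t0 |9e|4b|b8|39|f2|4f|b5|1a|
→ t1 |f2|8b|4f|ec|b5|96|1a|f8|
→ t2 |b5|f2|96|4f|1a|b5|f8|1a|
→ t3 |1a|f2|96|f2|39|b5|f8|9e|

RES = [0x1a, 0xf2, 0x96, 0xf2, 0x39, 0xb5, 0xf8, 0x9e]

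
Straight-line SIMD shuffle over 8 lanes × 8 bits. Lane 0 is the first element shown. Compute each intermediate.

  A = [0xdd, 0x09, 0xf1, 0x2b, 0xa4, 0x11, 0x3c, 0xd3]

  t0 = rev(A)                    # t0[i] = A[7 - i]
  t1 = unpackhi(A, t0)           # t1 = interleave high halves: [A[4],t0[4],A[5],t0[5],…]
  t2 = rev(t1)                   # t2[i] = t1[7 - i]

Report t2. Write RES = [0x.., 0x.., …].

RES = [0xdd, 0xd3, 0x09, 0x3c, 0xf1, 0x11, 0x2b, 0xa4]

→ t0 |d3|3c|11|a4|2b|f1|09|dd|
→ t1 |a4|2b|11|f1|3c|09|d3|dd|
→ t2 |dd|d3|09|3c|f1|11|2b|a4|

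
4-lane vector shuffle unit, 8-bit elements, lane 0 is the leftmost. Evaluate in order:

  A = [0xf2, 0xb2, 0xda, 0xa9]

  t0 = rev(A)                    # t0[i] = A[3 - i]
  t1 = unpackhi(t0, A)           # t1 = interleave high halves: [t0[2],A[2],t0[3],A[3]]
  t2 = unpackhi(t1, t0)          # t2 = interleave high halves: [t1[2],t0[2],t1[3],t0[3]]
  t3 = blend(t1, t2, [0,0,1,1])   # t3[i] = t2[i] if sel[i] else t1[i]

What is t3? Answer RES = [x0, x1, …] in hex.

RES = [0xb2, 0xda, 0xa9, 0xf2]

  t0: a9 da b2 f2
  t1: b2 da f2 a9
  t2: f2 b2 a9 f2
  t3: b2 da a9 f2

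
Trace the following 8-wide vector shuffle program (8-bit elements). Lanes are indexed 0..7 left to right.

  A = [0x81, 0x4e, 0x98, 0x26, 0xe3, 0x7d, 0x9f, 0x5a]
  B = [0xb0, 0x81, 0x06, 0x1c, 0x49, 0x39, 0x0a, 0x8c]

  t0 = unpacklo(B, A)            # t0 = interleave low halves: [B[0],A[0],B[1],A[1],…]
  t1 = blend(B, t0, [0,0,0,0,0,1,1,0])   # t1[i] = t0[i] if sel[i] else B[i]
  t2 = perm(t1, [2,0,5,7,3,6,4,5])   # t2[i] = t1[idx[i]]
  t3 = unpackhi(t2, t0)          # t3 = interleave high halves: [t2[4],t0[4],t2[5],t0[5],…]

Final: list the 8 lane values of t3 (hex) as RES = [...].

t0 = [0xb0, 0x81, 0x81, 0x4e, 0x06, 0x98, 0x1c, 0x26]
t1 = [0xb0, 0x81, 0x06, 0x1c, 0x49, 0x98, 0x1c, 0x8c]
t2 = [0x06, 0xb0, 0x98, 0x8c, 0x1c, 0x1c, 0x49, 0x98]
t3 = [0x1c, 0x06, 0x1c, 0x98, 0x49, 0x1c, 0x98, 0x26]

RES = [ 0x1c  0x06  0x1c  0x98  0x49  0x1c  0x98  0x26 ]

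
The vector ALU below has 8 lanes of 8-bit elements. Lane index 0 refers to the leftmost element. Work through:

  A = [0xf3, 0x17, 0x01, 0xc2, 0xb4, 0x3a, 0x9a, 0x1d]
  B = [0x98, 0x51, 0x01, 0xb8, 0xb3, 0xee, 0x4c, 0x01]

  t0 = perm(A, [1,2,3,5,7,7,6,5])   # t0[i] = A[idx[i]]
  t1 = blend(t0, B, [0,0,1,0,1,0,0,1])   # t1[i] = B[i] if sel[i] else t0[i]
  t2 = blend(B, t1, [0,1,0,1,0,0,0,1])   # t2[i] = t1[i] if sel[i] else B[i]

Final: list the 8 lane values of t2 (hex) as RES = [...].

RES = [0x98, 0x01, 0x01, 0x3a, 0xb3, 0xee, 0x4c, 0x01]

t0 = [0x17, 0x01, 0xc2, 0x3a, 0x1d, 0x1d, 0x9a, 0x3a]
t1 = [0x17, 0x01, 0x01, 0x3a, 0xb3, 0x1d, 0x9a, 0x01]
t2 = [0x98, 0x01, 0x01, 0x3a, 0xb3, 0xee, 0x4c, 0x01]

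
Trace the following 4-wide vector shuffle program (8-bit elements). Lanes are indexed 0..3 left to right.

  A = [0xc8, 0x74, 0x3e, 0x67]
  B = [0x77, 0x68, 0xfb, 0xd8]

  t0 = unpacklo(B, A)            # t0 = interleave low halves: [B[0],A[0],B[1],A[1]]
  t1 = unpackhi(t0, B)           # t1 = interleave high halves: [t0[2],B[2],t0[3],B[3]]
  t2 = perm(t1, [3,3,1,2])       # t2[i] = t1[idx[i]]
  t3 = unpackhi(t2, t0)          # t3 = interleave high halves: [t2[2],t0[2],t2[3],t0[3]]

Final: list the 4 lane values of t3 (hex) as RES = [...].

RES = [0xfb, 0x68, 0x74, 0x74]

t0 = [0x77, 0xc8, 0x68, 0x74]
t1 = [0x68, 0xfb, 0x74, 0xd8]
t2 = [0xd8, 0xd8, 0xfb, 0x74]
t3 = [0xfb, 0x68, 0x74, 0x74]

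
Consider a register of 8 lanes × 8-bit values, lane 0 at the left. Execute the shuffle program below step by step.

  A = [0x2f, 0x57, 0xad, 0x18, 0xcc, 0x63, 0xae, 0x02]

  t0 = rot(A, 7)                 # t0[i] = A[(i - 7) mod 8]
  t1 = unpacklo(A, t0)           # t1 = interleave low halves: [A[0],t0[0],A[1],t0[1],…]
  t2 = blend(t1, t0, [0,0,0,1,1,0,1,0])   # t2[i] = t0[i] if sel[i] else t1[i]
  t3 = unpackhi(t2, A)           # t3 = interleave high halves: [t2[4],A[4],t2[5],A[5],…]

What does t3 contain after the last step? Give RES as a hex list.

RES = [0x63, 0xcc, 0x18, 0x63, 0x02, 0xae, 0xcc, 0x02]

  t0: 57 ad 18 cc 63 ae 02 2f
  t1: 2f 57 57 ad ad 18 18 cc
  t2: 2f 57 57 cc 63 18 02 cc
  t3: 63 cc 18 63 02 ae cc 02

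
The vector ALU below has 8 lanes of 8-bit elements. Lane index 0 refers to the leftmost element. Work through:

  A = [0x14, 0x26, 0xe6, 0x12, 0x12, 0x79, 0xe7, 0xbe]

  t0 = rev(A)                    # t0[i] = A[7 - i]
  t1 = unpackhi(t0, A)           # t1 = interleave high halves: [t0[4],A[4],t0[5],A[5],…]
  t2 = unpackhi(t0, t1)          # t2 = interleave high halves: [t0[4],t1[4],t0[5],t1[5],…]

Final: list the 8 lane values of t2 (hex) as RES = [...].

  t0: be e7 79 12 12 e6 26 14
  t1: 12 12 e6 79 26 e7 14 be
  t2: 12 26 e6 e7 26 14 14 be

RES = [ 0x12  0x26  0xe6  0xe7  0x26  0x14  0x14  0xbe ]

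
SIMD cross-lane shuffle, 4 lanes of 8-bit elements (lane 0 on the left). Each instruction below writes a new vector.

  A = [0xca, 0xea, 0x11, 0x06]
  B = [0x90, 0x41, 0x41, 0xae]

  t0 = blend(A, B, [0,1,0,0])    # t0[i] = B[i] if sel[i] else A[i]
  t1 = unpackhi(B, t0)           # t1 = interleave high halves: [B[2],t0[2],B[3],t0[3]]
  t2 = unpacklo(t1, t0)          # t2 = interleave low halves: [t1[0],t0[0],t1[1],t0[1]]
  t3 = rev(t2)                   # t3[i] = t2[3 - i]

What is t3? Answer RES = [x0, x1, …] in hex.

RES = [0x41, 0x11, 0xca, 0x41]

t0 = [0xca, 0x41, 0x11, 0x06]
t1 = [0x41, 0x11, 0xae, 0x06]
t2 = [0x41, 0xca, 0x11, 0x41]
t3 = [0x41, 0x11, 0xca, 0x41]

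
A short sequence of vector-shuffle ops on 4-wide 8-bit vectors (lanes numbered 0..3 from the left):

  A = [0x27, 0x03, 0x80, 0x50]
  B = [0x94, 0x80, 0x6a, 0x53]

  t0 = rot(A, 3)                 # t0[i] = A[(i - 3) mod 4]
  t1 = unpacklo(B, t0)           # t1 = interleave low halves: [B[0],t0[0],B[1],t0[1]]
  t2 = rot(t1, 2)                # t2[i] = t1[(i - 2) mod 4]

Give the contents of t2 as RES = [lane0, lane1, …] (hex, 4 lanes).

RES = [0x80, 0x80, 0x94, 0x03]

t0 = [0x03, 0x80, 0x50, 0x27]
t1 = [0x94, 0x03, 0x80, 0x80]
t2 = [0x80, 0x80, 0x94, 0x03]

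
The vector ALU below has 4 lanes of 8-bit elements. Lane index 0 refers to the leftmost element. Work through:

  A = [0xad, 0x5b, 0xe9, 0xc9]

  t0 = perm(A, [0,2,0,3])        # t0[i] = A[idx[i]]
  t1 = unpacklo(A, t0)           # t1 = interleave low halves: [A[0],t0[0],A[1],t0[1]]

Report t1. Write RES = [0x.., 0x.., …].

  t0: ad e9 ad c9
  t1: ad ad 5b e9

RES = [ 0xad  0xad  0x5b  0xe9 ]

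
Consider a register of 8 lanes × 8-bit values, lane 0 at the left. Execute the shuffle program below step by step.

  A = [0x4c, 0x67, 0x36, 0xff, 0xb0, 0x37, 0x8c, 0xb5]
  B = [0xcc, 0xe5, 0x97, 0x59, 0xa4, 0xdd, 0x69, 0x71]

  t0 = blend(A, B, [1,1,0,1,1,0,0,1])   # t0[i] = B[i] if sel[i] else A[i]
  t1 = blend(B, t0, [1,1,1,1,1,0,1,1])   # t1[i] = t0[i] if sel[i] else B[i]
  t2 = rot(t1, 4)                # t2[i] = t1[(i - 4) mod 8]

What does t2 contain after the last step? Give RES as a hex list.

RES = [0xa4, 0xdd, 0x8c, 0x71, 0xcc, 0xe5, 0x36, 0x59]

t0 = [0xcc, 0xe5, 0x36, 0x59, 0xa4, 0x37, 0x8c, 0x71]
t1 = [0xcc, 0xe5, 0x36, 0x59, 0xa4, 0xdd, 0x8c, 0x71]
t2 = [0xa4, 0xdd, 0x8c, 0x71, 0xcc, 0xe5, 0x36, 0x59]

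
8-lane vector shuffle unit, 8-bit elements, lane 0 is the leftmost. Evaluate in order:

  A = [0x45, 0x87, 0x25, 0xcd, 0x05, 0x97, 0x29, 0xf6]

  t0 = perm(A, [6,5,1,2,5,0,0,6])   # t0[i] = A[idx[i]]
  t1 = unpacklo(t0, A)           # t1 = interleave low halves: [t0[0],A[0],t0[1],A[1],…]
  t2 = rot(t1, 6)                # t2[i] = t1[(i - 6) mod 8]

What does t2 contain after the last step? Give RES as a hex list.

t0 = [0x29, 0x97, 0x87, 0x25, 0x97, 0x45, 0x45, 0x29]
t1 = [0x29, 0x45, 0x97, 0x87, 0x87, 0x25, 0x25, 0xcd]
t2 = [0x97, 0x87, 0x87, 0x25, 0x25, 0xcd, 0x29, 0x45]

RES = [0x97, 0x87, 0x87, 0x25, 0x25, 0xcd, 0x29, 0x45]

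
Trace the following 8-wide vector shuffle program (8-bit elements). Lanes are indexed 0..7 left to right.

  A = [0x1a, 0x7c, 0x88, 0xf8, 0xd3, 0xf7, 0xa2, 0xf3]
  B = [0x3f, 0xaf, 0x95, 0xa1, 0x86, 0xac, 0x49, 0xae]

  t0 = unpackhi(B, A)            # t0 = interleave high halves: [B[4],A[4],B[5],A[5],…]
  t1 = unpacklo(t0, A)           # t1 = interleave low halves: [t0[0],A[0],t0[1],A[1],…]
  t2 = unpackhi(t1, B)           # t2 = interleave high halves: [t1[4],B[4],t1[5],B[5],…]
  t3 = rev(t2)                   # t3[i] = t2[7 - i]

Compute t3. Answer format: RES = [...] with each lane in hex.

  t0: 86 d3 ac f7 49 a2 ae f3
  t1: 86 1a d3 7c ac 88 f7 f8
  t2: ac 86 88 ac f7 49 f8 ae
  t3: ae f8 49 f7 ac 88 86 ac

RES = [ 0xae  0xf8  0x49  0xf7  0xac  0x88  0x86  0xac ]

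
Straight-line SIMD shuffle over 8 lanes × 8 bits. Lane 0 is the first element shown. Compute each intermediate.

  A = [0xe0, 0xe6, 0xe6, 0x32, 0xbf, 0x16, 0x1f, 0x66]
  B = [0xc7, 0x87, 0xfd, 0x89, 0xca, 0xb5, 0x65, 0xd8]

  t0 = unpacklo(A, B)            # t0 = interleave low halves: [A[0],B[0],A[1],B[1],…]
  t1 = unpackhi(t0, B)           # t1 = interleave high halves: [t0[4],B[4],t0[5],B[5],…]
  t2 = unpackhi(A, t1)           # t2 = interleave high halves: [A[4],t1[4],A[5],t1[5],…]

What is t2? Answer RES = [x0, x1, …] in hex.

RES = [ 0xbf  0x32  0x16  0x65  0x1f  0x89  0x66  0xd8 ]

  t0: e0 c7 e6 87 e6 fd 32 89
  t1: e6 ca fd b5 32 65 89 d8
  t2: bf 32 16 65 1f 89 66 d8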